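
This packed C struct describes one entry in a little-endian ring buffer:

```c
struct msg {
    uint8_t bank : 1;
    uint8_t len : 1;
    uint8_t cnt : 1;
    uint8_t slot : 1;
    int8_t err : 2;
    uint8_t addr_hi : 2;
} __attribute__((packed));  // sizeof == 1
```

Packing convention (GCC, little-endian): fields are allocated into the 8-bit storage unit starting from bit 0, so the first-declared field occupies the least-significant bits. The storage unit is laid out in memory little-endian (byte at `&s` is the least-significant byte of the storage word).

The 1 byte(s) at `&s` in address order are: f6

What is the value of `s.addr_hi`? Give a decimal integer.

[0]=0xf6 (little-endian) → word 0xf6
bank [0+:1] = (word>>0) & 0x1 = 0
len [1+:1] = (word>>1) & 0x1 = 1
cnt [2+:1] = (word>>2) & 0x1 = 1
slot [3+:1] = (word>>3) & 0x1 = 0
err [4+:2] = (word>>4) & 0x3 = 3
addr_hi [6+:2] = (word>>6) & 0x3 = 3  ←

3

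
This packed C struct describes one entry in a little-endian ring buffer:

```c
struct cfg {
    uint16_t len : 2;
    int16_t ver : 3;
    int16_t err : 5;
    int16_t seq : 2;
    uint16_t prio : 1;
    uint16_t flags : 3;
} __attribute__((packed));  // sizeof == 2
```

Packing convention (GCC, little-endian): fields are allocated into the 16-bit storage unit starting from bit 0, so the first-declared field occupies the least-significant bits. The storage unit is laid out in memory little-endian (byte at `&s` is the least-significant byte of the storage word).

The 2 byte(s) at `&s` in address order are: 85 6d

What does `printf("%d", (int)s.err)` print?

12

[0]=0x85 [1]=0x6d (little-endian) → word 0x6d85
len [0+:2] = (word>>0) & 0x3 = 1
ver [2+:3] = (word>>2) & 0x7 = 1
err [5+:5] = (word>>5) & 0x1f = 12  ←
seq [10+:2] = (word>>10) & 0x3 = 3
prio [12+:1] = (word>>12) & 0x1 = 0
flags [13+:3] = (word>>13) & 0x7 = 3
err signed 5b, MSB=0: value = 12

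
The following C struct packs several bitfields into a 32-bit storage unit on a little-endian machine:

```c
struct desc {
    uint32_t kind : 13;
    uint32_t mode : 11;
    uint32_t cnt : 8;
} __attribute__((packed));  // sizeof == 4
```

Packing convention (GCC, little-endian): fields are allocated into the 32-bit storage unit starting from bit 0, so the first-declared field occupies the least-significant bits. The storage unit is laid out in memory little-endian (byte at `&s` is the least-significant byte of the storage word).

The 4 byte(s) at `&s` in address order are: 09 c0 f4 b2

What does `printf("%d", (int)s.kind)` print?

[0]=0x09 [1]=0xc0 [2]=0xf4 [3]=0xb2 (little-endian) → word 0xb2f4c009
kind:13 @ bit 0 → (0xb2f4c009>>0)&0x1fff = 0x9  ←
mode:11 @ bit 13 → (0xb2f4c009>>13)&0x7ff = 0x7a6
cnt:8 @ bit 24 → (0xb2f4c009>>24)&0xff = 0xb2

9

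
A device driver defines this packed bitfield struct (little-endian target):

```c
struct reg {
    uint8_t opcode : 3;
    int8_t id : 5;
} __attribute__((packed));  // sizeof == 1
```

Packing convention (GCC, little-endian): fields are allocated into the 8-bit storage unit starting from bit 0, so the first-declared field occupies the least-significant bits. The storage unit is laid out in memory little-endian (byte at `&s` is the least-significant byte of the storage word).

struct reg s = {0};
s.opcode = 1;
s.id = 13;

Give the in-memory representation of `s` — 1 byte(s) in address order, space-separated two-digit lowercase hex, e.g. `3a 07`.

69

opcode (3b) val=1 bits=0x1 at bit 0: 0x01
id (5b) val=13 bits=0xd at bit 3: 0x69
word = 0x69 → little-endian bytes:
  [0]=0x69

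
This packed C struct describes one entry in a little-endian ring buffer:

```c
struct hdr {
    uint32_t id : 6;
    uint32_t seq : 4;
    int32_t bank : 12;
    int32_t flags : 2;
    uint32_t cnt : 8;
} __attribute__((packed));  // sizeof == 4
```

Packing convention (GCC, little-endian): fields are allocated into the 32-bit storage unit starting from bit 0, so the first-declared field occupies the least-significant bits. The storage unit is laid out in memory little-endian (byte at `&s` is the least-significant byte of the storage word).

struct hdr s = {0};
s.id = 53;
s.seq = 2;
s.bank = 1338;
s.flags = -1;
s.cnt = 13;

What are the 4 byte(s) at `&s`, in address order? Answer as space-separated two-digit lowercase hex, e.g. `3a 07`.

b5 e8 d4 0d

[0+:6] id=53 & 0x3f = 0x35; word=0x00000035
[6+:4] seq=2 & 0xf = 0x2; word=0x000000b5
[10+:12] bank=1338 & 0xfff = 0x53a; word=0x0014e8b5
[22+:2] flags=-1 & 0x3 = 0x3; word=0x00d4e8b5
[24+:8] cnt=13 & 0xff = 0xd; word=0x0dd4e8b5
word = 0x0dd4e8b5 → little-endian bytes:
  [0]=0xb5  [1]=0xe8  [2]=0xd4  [3]=0x0d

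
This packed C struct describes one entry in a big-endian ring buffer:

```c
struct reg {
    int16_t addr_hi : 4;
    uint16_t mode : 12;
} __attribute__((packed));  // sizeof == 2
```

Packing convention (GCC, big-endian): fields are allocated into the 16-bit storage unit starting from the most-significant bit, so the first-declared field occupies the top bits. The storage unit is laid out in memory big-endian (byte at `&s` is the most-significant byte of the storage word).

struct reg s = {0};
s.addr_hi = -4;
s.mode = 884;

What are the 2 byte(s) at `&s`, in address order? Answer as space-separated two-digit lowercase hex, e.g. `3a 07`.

addr_hi (4b) val=-4 bits=0xc at bit 12: 0xc000
mode (12b) val=884 bits=0x374 at bit 0: 0xc374
word = 0xc374 → big-endian bytes:
  [0]=0xc3  [1]=0x74

c3 74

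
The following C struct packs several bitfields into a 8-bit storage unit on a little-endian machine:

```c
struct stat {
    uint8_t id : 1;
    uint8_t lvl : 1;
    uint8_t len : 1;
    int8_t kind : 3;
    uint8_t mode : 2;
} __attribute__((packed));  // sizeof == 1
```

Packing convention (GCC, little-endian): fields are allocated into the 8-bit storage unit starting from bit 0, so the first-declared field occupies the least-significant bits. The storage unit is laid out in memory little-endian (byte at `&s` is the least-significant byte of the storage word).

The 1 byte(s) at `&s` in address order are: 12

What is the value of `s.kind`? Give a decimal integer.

2

[0]=0x12 (little-endian) → word 0x12
id:1 @ bit 0 → (0x12>>0)&0x1 = 0x0
lvl:1 @ bit 1 → (0x12>>1)&0x1 = 0x1
len:1 @ bit 2 → (0x12>>2)&0x1 = 0x0
kind:3 @ bit 3 → (0x12>>3)&0x7 = 0x2  ←
mode:2 @ bit 6 → (0x12>>6)&0x3 = 0x0
kind signed 3b, MSB=0: value = 2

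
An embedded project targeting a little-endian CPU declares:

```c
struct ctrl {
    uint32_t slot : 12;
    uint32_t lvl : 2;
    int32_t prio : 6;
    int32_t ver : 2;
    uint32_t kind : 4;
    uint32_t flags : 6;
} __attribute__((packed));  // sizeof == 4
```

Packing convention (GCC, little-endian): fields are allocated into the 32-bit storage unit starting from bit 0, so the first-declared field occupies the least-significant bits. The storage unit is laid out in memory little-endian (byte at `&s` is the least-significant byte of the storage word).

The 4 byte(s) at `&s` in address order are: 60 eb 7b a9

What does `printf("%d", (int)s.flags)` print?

42

[0]=0x60 [1]=0xeb [2]=0x7b [3]=0xa9 (little-endian) → word 0xa97beb60
slot:12 @ bit 0 → (0xa97beb60>>0)&0xfff = 0xb60
lvl:2 @ bit 12 → (0xa97beb60>>12)&0x3 = 0x2
prio:6 @ bit 14 → (0xa97beb60>>14)&0x3f = 0x2f
ver:2 @ bit 20 → (0xa97beb60>>20)&0x3 = 0x3
kind:4 @ bit 22 → (0xa97beb60>>22)&0xf = 0x5
flags:6 @ bit 26 → (0xa97beb60>>26)&0x3f = 0x2a  ←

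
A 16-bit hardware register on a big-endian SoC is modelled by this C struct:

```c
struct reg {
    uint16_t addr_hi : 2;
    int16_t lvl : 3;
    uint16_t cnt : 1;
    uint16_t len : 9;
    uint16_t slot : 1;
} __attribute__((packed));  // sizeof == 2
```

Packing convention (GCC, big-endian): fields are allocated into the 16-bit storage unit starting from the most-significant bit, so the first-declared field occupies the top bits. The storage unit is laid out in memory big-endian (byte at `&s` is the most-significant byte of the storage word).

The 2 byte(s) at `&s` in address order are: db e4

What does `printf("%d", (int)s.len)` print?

498

[0]=0xdb [1]=0xe4 (big-endian) → word 0xdbe4
addr_hi [14+:2] = (word>>14) & 0x3 = 3
lvl [11+:3] = (word>>11) & 0x7 = 3
cnt [10+:1] = (word>>10) & 0x1 = 0
len [1+:9] = (word>>1) & 0x1ff = 498  ←
slot [0+:1] = (word>>0) & 0x1 = 0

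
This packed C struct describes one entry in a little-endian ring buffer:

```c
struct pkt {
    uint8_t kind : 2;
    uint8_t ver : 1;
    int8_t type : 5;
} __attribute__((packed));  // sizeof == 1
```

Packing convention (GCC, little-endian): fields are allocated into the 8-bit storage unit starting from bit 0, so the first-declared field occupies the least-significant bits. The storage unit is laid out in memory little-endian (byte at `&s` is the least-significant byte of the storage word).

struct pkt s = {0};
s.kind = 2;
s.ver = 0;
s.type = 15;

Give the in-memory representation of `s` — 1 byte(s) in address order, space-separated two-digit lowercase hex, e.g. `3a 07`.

7a

kind:2 = 2 → 0x2 << 0 → word 0x02
ver:1 = 0 → 0x0 << 2 → word 0x02
type:5 = 15 → 0xf << 3 → word 0x7a
word = 0x7a → little-endian bytes:
  [0]=0x7a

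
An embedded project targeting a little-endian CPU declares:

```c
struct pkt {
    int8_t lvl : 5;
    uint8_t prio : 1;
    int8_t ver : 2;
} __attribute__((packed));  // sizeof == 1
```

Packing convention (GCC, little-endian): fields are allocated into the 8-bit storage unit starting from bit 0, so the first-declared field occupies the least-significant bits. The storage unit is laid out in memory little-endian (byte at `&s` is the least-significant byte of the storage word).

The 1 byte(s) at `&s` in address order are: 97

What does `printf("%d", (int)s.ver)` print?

-2

[0]=0x97 (little-endian) → word 0x97
lvl [0+:5] = (word>>0) & 0x1f = 23
prio [5+:1] = (word>>5) & 0x1 = 0
ver [6+:2] = (word>>6) & 0x3 = 2  ←
ver signed 2b, MSB=1: 2 - 4 = -2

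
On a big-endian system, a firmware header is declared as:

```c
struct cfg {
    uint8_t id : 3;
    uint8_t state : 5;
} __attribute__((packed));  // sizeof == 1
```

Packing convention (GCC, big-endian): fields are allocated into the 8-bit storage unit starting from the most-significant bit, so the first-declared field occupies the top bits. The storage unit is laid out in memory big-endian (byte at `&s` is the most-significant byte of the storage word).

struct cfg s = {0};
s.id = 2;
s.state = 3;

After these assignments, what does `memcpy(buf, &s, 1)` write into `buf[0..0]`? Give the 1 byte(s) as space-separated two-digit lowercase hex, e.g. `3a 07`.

[5+:3] id=2 & 0x7 = 0x2; word=0x40
[0+:5] state=3 & 0x1f = 0x3; word=0x43
word = 0x43 → big-endian bytes:
  [0]=0x43

43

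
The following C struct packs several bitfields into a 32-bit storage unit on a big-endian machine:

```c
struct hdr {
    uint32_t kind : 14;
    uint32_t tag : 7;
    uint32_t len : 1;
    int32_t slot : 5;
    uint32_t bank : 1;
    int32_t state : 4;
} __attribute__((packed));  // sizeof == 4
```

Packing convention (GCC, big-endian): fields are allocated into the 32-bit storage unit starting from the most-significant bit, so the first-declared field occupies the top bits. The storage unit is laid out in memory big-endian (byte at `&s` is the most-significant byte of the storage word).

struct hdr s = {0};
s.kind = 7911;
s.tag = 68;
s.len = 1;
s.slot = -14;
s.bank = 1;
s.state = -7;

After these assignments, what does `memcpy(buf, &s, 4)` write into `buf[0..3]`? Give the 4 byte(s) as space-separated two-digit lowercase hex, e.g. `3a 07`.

7b 9e 26 59

[18+:14] kind=7911 & 0x3fff = 0x1ee7; word=0x7b9c0000
[11+:7] tag=68 & 0x7f = 0x44; word=0x7b9e2000
[10+:1] len=1 & 0x1 = 0x1; word=0x7b9e2400
[5+:5] slot=-14 & 0x1f = 0x12; word=0x7b9e2640
[4+:1] bank=1 & 0x1 = 0x1; word=0x7b9e2650
[0+:4] state=-7 & 0xf = 0x9; word=0x7b9e2659
word = 0x7b9e2659 → big-endian bytes:
  [0]=0x7b  [1]=0x9e  [2]=0x26  [3]=0x59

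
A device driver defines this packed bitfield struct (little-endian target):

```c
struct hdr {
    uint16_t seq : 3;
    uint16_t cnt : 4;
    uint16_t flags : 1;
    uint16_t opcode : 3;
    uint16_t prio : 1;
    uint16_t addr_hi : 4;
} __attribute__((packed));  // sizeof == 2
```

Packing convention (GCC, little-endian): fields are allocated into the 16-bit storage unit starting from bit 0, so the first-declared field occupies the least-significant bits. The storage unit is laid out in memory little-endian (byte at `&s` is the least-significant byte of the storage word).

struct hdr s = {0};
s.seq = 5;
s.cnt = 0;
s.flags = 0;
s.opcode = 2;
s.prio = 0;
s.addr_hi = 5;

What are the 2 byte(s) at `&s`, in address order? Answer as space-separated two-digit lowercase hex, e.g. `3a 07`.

05 52

[0+:3] seq=5 & 0x7 = 0x5; word=0x0005
[3+:4] cnt=0 & 0xf = 0x0; word=0x0005
[7+:1] flags=0 & 0x1 = 0x0; word=0x0005
[8+:3] opcode=2 & 0x7 = 0x2; word=0x0205
[11+:1] prio=0 & 0x1 = 0x0; word=0x0205
[12+:4] addr_hi=5 & 0xf = 0x5; word=0x5205
word = 0x5205 → little-endian bytes:
  [0]=0x05  [1]=0x52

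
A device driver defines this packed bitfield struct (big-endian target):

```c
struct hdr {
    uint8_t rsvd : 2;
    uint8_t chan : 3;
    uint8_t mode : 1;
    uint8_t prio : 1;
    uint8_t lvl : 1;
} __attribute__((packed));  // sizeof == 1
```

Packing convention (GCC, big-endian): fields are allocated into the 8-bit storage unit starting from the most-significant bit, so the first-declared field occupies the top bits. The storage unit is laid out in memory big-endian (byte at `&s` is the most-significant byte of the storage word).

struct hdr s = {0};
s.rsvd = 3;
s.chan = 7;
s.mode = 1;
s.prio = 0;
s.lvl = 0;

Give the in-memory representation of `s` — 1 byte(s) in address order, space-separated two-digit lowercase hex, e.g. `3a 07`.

[6+:2] rsvd=3 & 0x3 = 0x3; word=0xc0
[3+:3] chan=7 & 0x7 = 0x7; word=0xf8
[2+:1] mode=1 & 0x1 = 0x1; word=0xfc
[1+:1] prio=0 & 0x1 = 0x0; word=0xfc
[0+:1] lvl=0 & 0x1 = 0x0; word=0xfc
word = 0xfc → big-endian bytes:
  [0]=0xfc

fc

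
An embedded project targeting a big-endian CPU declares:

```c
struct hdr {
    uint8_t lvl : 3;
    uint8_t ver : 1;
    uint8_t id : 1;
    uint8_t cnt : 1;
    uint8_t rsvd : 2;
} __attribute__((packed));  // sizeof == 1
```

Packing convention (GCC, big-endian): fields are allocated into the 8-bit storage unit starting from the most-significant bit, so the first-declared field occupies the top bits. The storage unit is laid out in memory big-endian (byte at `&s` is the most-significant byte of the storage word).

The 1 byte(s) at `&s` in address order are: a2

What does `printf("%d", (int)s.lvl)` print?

[0]=0xa2 (big-endian) → word 0xa2
lvl:3 @ bit 5 → (0xa2>>5)&0x7 = 0x5  ←
ver:1 @ bit 4 → (0xa2>>4)&0x1 = 0x0
id:1 @ bit 3 → (0xa2>>3)&0x1 = 0x0
cnt:1 @ bit 2 → (0xa2>>2)&0x1 = 0x0
rsvd:2 @ bit 0 → (0xa2>>0)&0x3 = 0x2

5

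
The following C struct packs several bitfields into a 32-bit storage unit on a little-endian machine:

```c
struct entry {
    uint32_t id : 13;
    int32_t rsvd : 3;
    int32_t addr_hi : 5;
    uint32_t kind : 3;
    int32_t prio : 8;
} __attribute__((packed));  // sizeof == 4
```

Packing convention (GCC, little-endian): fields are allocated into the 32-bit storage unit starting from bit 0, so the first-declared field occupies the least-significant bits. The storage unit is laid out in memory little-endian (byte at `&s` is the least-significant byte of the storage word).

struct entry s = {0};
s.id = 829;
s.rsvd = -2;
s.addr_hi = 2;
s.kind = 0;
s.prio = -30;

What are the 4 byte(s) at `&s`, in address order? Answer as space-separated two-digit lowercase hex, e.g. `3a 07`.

id:13 = 829 → 0x33d << 0 → word 0x0000033d
rsvd:3 = -2 → 0x6 << 13 → word 0x0000c33d
addr_hi:5 = 2 → 0x2 << 16 → word 0x0002c33d
kind:3 = 0 → 0x0 << 21 → word 0x0002c33d
prio:8 = -30 → 0xe2 << 24 → word 0xe202c33d
word = 0xe202c33d → little-endian bytes:
  [0]=0x3d  [1]=0xc3  [2]=0x02  [3]=0xe2

3d c3 02 e2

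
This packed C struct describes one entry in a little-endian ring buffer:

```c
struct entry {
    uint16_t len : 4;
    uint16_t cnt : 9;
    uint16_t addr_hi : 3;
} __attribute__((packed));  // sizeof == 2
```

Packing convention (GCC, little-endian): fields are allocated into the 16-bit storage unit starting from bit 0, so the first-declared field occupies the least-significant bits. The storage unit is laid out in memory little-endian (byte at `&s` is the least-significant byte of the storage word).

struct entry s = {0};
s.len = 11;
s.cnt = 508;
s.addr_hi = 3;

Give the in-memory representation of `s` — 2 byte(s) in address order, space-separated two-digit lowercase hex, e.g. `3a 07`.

[0+:4] len=11 & 0xf = 0xb; word=0x000b
[4+:9] cnt=508 & 0x1ff = 0x1fc; word=0x1fcb
[13+:3] addr_hi=3 & 0x7 = 0x3; word=0x7fcb
word = 0x7fcb → little-endian bytes:
  [0]=0xcb  [1]=0x7f

cb 7f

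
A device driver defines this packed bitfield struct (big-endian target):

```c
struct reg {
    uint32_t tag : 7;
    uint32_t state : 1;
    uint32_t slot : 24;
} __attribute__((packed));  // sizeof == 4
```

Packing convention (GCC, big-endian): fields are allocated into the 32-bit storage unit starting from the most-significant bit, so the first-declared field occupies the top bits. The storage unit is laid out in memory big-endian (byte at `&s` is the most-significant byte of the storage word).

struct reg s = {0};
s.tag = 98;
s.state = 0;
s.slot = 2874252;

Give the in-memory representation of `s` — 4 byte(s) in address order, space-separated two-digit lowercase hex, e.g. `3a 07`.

c4 2b db 8c

[25+:7] tag=98 & 0x7f = 0x62; word=0xc4000000
[24+:1] state=0 & 0x1 = 0x0; word=0xc4000000
[0+:24] slot=2874252 & 0xffffff = 0x2bdb8c; word=0xc42bdb8c
word = 0xc42bdb8c → big-endian bytes:
  [0]=0xc4  [1]=0x2b  [2]=0xdb  [3]=0x8c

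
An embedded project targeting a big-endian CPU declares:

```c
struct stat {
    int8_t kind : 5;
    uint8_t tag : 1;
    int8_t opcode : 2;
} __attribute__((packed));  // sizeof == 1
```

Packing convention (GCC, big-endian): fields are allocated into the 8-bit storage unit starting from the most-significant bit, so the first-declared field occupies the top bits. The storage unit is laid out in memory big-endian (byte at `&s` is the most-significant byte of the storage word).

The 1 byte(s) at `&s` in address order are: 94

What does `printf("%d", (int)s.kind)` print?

[0]=0x94 (big-endian) → word 0x94
kind:5 @ bit 3 → (0x94>>3)&0x1f = 0x12  ←
tag:1 @ bit 2 → (0x94>>2)&0x1 = 0x1
opcode:2 @ bit 0 → (0x94>>0)&0x3 = 0x0
kind signed 5b, MSB=1: 18 - 32 = -14

-14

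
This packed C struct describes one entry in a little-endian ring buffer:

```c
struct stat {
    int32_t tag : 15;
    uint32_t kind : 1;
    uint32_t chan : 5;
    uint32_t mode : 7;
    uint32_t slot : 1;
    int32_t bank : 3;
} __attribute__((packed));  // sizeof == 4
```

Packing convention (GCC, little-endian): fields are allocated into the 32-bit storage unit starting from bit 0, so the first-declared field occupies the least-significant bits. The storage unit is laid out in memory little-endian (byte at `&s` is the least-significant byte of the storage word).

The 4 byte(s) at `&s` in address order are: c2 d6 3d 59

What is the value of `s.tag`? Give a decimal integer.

-10558

[0]=0xc2 [1]=0xd6 [2]=0x3d [3]=0x59 (little-endian) → word 0x593dd6c2
tag:15 @ bit 0 → (0x593dd6c2>>0)&0x7fff = 0x56c2  ←
kind:1 @ bit 15 → (0x593dd6c2>>15)&0x1 = 0x1
chan:5 @ bit 16 → (0x593dd6c2>>16)&0x1f = 0x1d
mode:7 @ bit 21 → (0x593dd6c2>>21)&0x7f = 0x49
slot:1 @ bit 28 → (0x593dd6c2>>28)&0x1 = 0x1
bank:3 @ bit 29 → (0x593dd6c2>>29)&0x7 = 0x2
tag signed 15b, MSB=1: 22210 - 32768 = -10558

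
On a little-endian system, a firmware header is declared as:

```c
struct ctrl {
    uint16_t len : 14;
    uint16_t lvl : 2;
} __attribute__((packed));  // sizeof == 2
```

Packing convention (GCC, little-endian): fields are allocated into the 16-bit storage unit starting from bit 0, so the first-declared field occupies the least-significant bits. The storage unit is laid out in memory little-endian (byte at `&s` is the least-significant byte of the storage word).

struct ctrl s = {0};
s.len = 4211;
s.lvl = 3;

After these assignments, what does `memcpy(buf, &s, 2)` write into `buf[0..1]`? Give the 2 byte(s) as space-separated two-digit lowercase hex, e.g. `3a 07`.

73 d0

len (14b) val=4211 bits=0x1073 at bit 0: 0x1073
lvl (2b) val=3 bits=0x3 at bit 14: 0xd073
word = 0xd073 → little-endian bytes:
  [0]=0x73  [1]=0xd0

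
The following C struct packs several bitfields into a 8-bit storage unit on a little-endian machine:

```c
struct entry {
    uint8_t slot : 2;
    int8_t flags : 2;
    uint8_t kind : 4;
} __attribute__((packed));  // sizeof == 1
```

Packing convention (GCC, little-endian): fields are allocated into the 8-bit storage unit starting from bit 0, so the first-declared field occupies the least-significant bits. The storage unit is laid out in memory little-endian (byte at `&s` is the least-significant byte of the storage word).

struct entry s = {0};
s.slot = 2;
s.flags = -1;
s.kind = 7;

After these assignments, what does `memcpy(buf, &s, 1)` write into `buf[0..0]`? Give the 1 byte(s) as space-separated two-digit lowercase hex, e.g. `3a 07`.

7e

slot:2 = 2 → 0x2 << 0 → word 0x02
flags:2 = -1 → 0x3 << 2 → word 0x0e
kind:4 = 7 → 0x7 << 4 → word 0x7e
word = 0x7e → little-endian bytes:
  [0]=0x7e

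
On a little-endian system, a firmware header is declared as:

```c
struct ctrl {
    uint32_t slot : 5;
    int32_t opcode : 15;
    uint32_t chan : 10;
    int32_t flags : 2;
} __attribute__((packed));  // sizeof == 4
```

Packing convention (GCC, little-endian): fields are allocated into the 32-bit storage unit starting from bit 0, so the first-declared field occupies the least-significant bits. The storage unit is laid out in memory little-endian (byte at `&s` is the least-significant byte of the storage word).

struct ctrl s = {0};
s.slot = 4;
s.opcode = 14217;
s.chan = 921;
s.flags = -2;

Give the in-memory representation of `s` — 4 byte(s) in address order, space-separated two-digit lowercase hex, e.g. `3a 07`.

24 f1 96 b9

slot:5 = 4 → 0x4 << 0 → word 0x00000004
opcode:15 = 14217 → 0x3789 << 5 → word 0x0006f124
chan:10 = 921 → 0x399 << 20 → word 0x3996f124
flags:2 = -2 → 0x2 << 30 → word 0xb996f124
word = 0xb996f124 → little-endian bytes:
  [0]=0x24  [1]=0xf1  [2]=0x96  [3]=0xb9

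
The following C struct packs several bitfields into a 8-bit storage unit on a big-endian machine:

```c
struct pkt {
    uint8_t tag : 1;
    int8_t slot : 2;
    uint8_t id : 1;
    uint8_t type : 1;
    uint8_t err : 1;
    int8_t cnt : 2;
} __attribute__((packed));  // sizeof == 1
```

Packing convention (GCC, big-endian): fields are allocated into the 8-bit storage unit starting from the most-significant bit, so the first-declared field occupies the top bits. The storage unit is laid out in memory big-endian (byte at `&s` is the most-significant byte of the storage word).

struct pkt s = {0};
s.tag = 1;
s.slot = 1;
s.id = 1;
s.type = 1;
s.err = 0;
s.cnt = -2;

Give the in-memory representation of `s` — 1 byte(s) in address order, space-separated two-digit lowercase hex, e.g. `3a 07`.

tag (1b) val=1 bits=0x1 at bit 7: 0x80
slot (2b) val=1 bits=0x1 at bit 5: 0xa0
id (1b) val=1 bits=0x1 at bit 4: 0xb0
type (1b) val=1 bits=0x1 at bit 3: 0xb8
err (1b) val=0 bits=0x0 at bit 2: 0xb8
cnt (2b) val=-2 bits=0x2 at bit 0: 0xba
word = 0xba → big-endian bytes:
  [0]=0xba

ba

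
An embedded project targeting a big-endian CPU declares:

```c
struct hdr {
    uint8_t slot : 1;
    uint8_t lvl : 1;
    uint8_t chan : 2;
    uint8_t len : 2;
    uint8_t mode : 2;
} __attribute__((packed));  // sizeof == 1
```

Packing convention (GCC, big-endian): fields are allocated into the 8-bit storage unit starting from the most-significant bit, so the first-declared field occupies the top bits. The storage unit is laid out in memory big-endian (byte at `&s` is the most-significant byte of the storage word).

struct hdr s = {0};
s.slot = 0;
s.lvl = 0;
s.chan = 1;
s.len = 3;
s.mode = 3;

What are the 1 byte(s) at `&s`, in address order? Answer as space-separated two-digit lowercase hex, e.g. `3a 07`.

1f

slot (1b) val=0 bits=0x0 at bit 7: 0x00
lvl (1b) val=0 bits=0x0 at bit 6: 0x00
chan (2b) val=1 bits=0x1 at bit 4: 0x10
len (2b) val=3 bits=0x3 at bit 2: 0x1c
mode (2b) val=3 bits=0x3 at bit 0: 0x1f
word = 0x1f → big-endian bytes:
  [0]=0x1f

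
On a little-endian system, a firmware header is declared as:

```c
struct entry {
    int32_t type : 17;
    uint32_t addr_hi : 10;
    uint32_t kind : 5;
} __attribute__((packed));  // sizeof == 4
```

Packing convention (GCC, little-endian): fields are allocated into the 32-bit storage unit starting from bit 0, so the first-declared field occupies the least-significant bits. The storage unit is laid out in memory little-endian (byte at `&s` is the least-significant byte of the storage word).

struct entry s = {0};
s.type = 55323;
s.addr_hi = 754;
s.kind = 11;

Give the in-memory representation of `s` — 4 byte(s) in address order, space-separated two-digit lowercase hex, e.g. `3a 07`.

[0+:17] type=55323 & 0x1ffff = 0xd81b; word=0x0000d81b
[17+:10] addr_hi=754 & 0x3ff = 0x2f2; word=0x05e4d81b
[27+:5] kind=11 & 0x1f = 0xb; word=0x5de4d81b
word = 0x5de4d81b → little-endian bytes:
  [0]=0x1b  [1]=0xd8  [2]=0xe4  [3]=0x5d

1b d8 e4 5d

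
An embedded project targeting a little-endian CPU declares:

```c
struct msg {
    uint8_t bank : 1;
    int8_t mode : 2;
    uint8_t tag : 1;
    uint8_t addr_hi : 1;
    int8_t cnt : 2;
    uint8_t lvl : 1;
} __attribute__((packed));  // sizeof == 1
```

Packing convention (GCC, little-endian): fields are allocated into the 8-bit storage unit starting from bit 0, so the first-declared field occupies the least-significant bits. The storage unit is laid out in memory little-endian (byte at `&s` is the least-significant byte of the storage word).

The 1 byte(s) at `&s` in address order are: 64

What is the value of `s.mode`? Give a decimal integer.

-2

[0]=0x64 (little-endian) → word 0x64
bank [0+:1] = (word>>0) & 0x1 = 0
mode [1+:2] = (word>>1) & 0x3 = 2  ←
tag [3+:1] = (word>>3) & 0x1 = 0
addr_hi [4+:1] = (word>>4) & 0x1 = 0
cnt [5+:2] = (word>>5) & 0x3 = 3
lvl [7+:1] = (word>>7) & 0x1 = 0
mode signed 2b, MSB=1: 2 - 4 = -2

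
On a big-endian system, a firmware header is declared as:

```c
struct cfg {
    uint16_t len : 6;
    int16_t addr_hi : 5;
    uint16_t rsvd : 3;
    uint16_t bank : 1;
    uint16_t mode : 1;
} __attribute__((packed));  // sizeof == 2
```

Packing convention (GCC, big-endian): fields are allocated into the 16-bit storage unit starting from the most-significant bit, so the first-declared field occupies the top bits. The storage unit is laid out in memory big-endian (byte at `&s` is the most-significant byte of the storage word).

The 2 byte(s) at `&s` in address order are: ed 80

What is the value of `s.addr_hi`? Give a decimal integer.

[0]=0xed [1]=0x80 (big-endian) → word 0xed80
len:6 @ bit 10 → (0xed80>>10)&0x3f = 0x3b
addr_hi:5 @ bit 5 → (0xed80>>5)&0x1f = 0xc  ←
rsvd:3 @ bit 2 → (0xed80>>2)&0x7 = 0x0
bank:1 @ bit 1 → (0xed80>>1)&0x1 = 0x0
mode:1 @ bit 0 → (0xed80>>0)&0x1 = 0x0
addr_hi signed 5b, MSB=0: value = 12

12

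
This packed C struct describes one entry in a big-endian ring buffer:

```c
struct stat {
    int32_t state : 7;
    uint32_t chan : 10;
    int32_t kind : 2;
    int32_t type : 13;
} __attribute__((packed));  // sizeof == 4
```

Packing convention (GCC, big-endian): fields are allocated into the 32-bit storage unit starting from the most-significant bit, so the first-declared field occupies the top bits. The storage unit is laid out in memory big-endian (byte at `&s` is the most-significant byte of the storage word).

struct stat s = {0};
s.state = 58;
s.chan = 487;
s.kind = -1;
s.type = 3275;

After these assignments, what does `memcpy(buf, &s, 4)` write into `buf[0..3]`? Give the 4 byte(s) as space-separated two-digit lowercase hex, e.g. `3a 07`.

74 f3 ec cb

state:7 = 58 → 0x3a << 25 → word 0x74000000
chan:10 = 487 → 0x1e7 << 15 → word 0x74f38000
kind:2 = -1 → 0x3 << 13 → word 0x74f3e000
type:13 = 3275 → 0xccb << 0 → word 0x74f3eccb
word = 0x74f3eccb → big-endian bytes:
  [0]=0x74  [1]=0xf3  [2]=0xec  [3]=0xcb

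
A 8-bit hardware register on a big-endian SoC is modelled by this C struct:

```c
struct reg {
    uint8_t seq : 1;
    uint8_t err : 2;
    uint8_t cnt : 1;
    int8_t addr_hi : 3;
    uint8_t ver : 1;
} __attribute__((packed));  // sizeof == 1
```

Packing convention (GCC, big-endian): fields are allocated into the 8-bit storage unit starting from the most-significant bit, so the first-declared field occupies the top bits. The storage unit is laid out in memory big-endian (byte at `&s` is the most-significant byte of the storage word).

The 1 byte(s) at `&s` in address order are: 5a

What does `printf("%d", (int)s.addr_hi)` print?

[0]=0x5a (big-endian) → word 0x5a
seq [7+:1] = (word>>7) & 0x1 = 0
err [5+:2] = (word>>5) & 0x3 = 2
cnt [4+:1] = (word>>4) & 0x1 = 1
addr_hi [1+:3] = (word>>1) & 0x7 = 5  ←
ver [0+:1] = (word>>0) & 0x1 = 0
addr_hi signed 3b, MSB=1: 5 - 8 = -3

-3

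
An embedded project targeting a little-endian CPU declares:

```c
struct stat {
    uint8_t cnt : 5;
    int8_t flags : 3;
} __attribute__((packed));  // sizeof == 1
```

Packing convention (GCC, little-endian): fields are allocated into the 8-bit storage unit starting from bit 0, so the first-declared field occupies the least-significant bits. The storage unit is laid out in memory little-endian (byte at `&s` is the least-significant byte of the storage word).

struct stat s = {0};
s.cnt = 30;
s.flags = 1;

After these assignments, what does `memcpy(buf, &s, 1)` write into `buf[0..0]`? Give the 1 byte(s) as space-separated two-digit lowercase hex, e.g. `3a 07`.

cnt (5b) val=30 bits=0x1e at bit 0: 0x1e
flags (3b) val=1 bits=0x1 at bit 5: 0x3e
word = 0x3e → little-endian bytes:
  [0]=0x3e

3e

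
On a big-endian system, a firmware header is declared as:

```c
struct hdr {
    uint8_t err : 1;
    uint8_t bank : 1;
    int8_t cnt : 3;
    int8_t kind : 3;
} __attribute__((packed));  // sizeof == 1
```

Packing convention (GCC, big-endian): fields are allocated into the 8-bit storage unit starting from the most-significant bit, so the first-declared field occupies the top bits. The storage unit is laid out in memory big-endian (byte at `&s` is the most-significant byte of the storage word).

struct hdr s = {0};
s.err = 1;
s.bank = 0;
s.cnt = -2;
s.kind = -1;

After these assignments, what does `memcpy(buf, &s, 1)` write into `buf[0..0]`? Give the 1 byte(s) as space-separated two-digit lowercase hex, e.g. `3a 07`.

b7

err (1b) val=1 bits=0x1 at bit 7: 0x80
bank (1b) val=0 bits=0x0 at bit 6: 0x80
cnt (3b) val=-2 bits=0x6 at bit 3: 0xb0
kind (3b) val=-1 bits=0x7 at bit 0: 0xb7
word = 0xb7 → big-endian bytes:
  [0]=0xb7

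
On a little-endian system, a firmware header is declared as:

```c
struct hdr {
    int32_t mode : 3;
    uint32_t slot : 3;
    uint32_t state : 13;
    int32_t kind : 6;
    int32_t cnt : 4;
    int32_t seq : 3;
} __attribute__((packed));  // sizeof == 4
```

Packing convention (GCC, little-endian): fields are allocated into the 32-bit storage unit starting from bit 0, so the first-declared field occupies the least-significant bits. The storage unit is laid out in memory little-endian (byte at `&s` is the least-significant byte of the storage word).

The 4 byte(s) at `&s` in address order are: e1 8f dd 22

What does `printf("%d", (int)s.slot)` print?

4

[0]=0xe1 [1]=0x8f [2]=0xdd [3]=0x22 (little-endian) → word 0x22dd8fe1
mode [0+:3] = (word>>0) & 0x7 = 1
slot [3+:3] = (word>>3) & 0x7 = 4  ←
state [6+:13] = (word>>6) & 0x1fff = 5695
kind [19+:6] = (word>>19) & 0x3f = 27
cnt [25+:4] = (word>>25) & 0xf = 1
seq [29+:3] = (word>>29) & 0x7 = 1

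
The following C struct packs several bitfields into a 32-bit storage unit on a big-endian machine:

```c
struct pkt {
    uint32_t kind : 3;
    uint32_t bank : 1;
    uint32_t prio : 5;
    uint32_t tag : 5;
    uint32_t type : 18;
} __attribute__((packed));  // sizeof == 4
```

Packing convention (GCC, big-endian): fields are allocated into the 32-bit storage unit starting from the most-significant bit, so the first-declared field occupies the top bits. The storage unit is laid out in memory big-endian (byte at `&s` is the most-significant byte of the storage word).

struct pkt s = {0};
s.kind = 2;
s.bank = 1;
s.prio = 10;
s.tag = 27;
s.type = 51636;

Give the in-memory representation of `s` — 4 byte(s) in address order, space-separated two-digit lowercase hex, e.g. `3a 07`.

[29+:3] kind=2 & 0x7 = 0x2; word=0x40000000
[28+:1] bank=1 & 0x1 = 0x1; word=0x50000000
[23+:5] prio=10 & 0x1f = 0xa; word=0x55000000
[18+:5] tag=27 & 0x1f = 0x1b; word=0x556c0000
[0+:18] type=51636 & 0x3ffff = 0xc9b4; word=0x556cc9b4
word = 0x556cc9b4 → big-endian bytes:
  [0]=0x55  [1]=0x6c  [2]=0xc9  [3]=0xb4

55 6c c9 b4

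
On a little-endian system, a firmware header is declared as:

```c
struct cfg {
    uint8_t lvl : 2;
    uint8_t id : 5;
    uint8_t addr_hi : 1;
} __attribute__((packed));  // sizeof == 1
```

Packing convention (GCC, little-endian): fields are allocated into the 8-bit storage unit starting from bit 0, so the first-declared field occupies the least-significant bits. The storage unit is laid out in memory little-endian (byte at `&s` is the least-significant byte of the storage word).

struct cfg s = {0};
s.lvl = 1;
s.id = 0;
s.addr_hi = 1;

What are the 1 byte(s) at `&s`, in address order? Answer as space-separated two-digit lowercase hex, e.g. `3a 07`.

81

lvl:2 = 1 → 0x1 << 0 → word 0x01
id:5 = 0 → 0x0 << 2 → word 0x01
addr_hi:1 = 1 → 0x1 << 7 → word 0x81
word = 0x81 → little-endian bytes:
  [0]=0x81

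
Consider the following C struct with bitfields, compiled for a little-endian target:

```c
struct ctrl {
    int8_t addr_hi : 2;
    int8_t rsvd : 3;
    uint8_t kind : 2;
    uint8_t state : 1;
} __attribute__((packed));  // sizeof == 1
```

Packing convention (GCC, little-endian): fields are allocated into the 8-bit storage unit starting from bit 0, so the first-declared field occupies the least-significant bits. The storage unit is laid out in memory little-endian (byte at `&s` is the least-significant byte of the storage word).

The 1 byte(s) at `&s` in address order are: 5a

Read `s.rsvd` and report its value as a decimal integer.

-2

[0]=0x5a (little-endian) → word 0x5a
addr_hi:2 @ bit 0 → (0x5a>>0)&0x3 = 0x2
rsvd:3 @ bit 2 → (0x5a>>2)&0x7 = 0x6  ←
kind:2 @ bit 5 → (0x5a>>5)&0x3 = 0x2
state:1 @ bit 7 → (0x5a>>7)&0x1 = 0x0
rsvd signed 3b, MSB=1: 6 - 8 = -2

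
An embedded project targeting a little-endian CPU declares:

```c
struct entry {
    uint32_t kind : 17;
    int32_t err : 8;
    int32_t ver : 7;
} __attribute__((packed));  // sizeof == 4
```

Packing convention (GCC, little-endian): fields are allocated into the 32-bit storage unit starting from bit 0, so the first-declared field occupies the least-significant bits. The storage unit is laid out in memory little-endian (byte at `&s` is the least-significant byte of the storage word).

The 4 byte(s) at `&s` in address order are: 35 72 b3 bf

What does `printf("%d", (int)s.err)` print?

[0]=0x35 [1]=0x72 [2]=0xb3 [3]=0xbf (little-endian) → word 0xbfb37235
kind:17 @ bit 0 → (0xbfb37235>>0)&0x1ffff = 0x17235
err:8 @ bit 17 → (0xbfb37235>>17)&0xff = 0xd9  ←
ver:7 @ bit 25 → (0xbfb37235>>25)&0x7f = 0x5f
err signed 8b, MSB=1: 217 - 256 = -39

-39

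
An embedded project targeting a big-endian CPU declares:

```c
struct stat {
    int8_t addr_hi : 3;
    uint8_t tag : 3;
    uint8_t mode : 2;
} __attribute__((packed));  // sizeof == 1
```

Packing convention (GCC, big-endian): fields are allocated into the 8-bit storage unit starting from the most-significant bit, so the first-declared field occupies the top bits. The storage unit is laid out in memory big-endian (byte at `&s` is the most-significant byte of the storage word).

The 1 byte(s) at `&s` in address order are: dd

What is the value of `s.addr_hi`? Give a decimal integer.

-2

[0]=0xdd (big-endian) → word 0xdd
addr_hi:3 @ bit 5 → (0xdd>>5)&0x7 = 0x6  ←
tag:3 @ bit 2 → (0xdd>>2)&0x7 = 0x7
mode:2 @ bit 0 → (0xdd>>0)&0x3 = 0x1
addr_hi signed 3b, MSB=1: 6 - 8 = -2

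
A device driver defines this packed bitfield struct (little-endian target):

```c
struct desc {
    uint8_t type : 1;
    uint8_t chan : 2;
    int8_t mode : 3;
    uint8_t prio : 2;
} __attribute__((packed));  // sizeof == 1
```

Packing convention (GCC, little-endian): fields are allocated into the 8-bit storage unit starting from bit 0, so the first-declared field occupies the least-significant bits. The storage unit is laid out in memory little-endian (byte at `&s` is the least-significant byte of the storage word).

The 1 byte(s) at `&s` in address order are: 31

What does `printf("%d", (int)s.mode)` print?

[0]=0x31 (little-endian) → word 0x31
type [0+:1] = (word>>0) & 0x1 = 1
chan [1+:2] = (word>>1) & 0x3 = 0
mode [3+:3] = (word>>3) & 0x7 = 6  ←
prio [6+:2] = (word>>6) & 0x3 = 0
mode signed 3b, MSB=1: 6 - 8 = -2

-2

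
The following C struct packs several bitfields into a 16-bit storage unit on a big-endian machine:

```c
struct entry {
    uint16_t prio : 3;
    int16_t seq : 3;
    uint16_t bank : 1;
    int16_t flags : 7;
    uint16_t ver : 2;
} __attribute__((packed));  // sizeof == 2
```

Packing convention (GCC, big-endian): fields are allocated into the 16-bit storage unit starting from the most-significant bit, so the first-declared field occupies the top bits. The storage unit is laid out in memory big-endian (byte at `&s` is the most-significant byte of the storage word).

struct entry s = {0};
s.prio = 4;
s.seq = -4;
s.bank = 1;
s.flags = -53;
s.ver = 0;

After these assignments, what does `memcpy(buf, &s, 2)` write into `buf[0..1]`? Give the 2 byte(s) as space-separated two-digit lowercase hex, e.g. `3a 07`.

93 2c

[13+:3] prio=4 & 0x7 = 0x4; word=0x8000
[10+:3] seq=-4 & 0x7 = 0x4; word=0x9000
[9+:1] bank=1 & 0x1 = 0x1; word=0x9200
[2+:7] flags=-53 & 0x7f = 0x4b; word=0x932c
[0+:2] ver=0 & 0x3 = 0x0; word=0x932c
word = 0x932c → big-endian bytes:
  [0]=0x93  [1]=0x2c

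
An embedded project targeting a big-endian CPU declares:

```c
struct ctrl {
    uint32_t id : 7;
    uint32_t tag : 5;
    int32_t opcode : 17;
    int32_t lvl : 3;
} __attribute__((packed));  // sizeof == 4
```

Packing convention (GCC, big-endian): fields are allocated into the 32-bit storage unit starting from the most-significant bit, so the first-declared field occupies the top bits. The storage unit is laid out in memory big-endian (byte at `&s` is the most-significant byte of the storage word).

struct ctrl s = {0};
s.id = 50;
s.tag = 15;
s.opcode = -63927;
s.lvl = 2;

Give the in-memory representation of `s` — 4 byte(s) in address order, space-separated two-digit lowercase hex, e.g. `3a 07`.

id:7 = 50 → 0x32 << 25 → word 0x64000000
tag:5 = 15 → 0xf << 20 → word 0x64f00000
opcode:17 = -63927 → 0x10649 << 3 → word 0x64f83248
lvl:3 = 2 → 0x2 << 0 → word 0x64f8324a
word = 0x64f8324a → big-endian bytes:
  [0]=0x64  [1]=0xf8  [2]=0x32  [3]=0x4a

64 f8 32 4a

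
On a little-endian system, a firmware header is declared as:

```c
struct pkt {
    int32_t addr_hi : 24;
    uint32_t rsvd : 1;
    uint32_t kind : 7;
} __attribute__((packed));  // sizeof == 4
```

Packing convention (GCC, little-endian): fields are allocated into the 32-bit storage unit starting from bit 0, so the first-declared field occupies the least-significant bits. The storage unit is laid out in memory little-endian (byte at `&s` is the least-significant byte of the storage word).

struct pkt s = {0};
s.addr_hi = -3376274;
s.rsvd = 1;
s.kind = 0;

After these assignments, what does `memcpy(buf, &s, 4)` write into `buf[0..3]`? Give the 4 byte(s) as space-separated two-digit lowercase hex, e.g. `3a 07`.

addr_hi:24 = -3376274 → 0xcc7b6e << 0 → word 0x00cc7b6e
rsvd:1 = 1 → 0x1 << 24 → word 0x01cc7b6e
kind:7 = 0 → 0x0 << 25 → word 0x01cc7b6e
word = 0x01cc7b6e → little-endian bytes:
  [0]=0x6e  [1]=0x7b  [2]=0xcc  [3]=0x01

6e 7b cc 01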